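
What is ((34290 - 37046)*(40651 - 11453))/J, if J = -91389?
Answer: 80469688/91389 ≈ 880.52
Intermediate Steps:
((34290 - 37046)*(40651 - 11453))/J = ((34290 - 37046)*(40651 - 11453))/(-91389) = -2756*29198*(-1/91389) = -80469688*(-1/91389) = 80469688/91389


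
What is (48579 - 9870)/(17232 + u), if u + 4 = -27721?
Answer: -38709/10493 ≈ -3.6890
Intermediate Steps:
u = -27725 (u = -4 - 27721 = -27725)
(48579 - 9870)/(17232 + u) = (48579 - 9870)/(17232 - 27725) = 38709/(-10493) = 38709*(-1/10493) = -38709/10493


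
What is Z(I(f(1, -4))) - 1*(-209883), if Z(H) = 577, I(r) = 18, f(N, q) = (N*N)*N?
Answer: 210460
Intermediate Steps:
f(N, q) = N³ (f(N, q) = N²*N = N³)
Z(I(f(1, -4))) - 1*(-209883) = 577 - 1*(-209883) = 577 + 209883 = 210460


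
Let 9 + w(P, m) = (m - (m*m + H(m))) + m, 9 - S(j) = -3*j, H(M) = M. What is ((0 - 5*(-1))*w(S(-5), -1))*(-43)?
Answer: 2365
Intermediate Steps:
S(j) = 9 + 3*j (S(j) = 9 - (-3)*j = 9 + 3*j)
w(P, m) = -9 + m - m² (w(P, m) = -9 + ((m - (m*m + m)) + m) = -9 + ((m - (m² + m)) + m) = -9 + ((m - (m + m²)) + m) = -9 + ((m + (-m - m²)) + m) = -9 + (-m² + m) = -9 + (m - m²) = -9 + m - m²)
((0 - 5*(-1))*w(S(-5), -1))*(-43) = ((0 - 5*(-1))*(-9 - 1 - 1*(-1)²))*(-43) = ((0 + 5)*(-9 - 1 - 1*1))*(-43) = (5*(-9 - 1 - 1))*(-43) = (5*(-11))*(-43) = -55*(-43) = 2365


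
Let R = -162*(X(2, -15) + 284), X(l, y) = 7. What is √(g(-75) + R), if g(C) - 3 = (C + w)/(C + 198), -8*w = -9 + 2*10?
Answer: I*√11410805202/492 ≈ 217.12*I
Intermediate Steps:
w = -11/8 (w = -(-9 + 2*10)/8 = -(-9 + 20)/8 = -⅛*11 = -11/8 ≈ -1.3750)
g(C) = 3 + (-11/8 + C)/(198 + C) (g(C) = 3 + (C - 11/8)/(C + 198) = 3 + (-11/8 + C)/(198 + C))
R = -47142 (R = -162*(7 + 284) = -162*291 = -47142)
√(g(-75) + R) = √((4741 + 32*(-75))/(8*(198 - 75)) - 47142) = √((⅛)*(4741 - 2400)/123 - 47142) = √((⅛)*(1/123)*2341 - 47142) = √(2341/984 - 47142) = √(-46385387/984) = I*√11410805202/492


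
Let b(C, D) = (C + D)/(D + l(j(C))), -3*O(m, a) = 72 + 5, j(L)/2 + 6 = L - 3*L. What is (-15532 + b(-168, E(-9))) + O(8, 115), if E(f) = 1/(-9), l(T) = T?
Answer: -277195486/17817 ≈ -15558.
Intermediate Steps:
j(L) = -12 - 4*L (j(L) = -12 + 2*(L - 3*L) = -12 + 2*(-2*L) = -12 - 4*L)
O(m, a) = -77/3 (O(m, a) = -(72 + 5)/3 = -⅓*77 = -77/3)
E(f) = -⅑
b(C, D) = (C + D)/(-12 + D - 4*C) (b(C, D) = (C + D)/(D + (-12 - 4*C)) = (C + D)/(-12 + D - 4*C))
(-15532 + b(-168, E(-9))) + O(8, 115) = (-15532 + (-1*(-168) - 1*(-⅑))/(12 - 1*(-⅑) + 4*(-168))) - 77/3 = (-15532 + (168 + ⅑)/(12 + ⅑ - 672)) - 77/3 = (-15532 + (1513/9)/(-5939/9)) - 77/3 = (-15532 - 9/5939*1513/9) - 77/3 = (-15532 - 1513/5939) - 77/3 = -92246061/5939 - 77/3 = -277195486/17817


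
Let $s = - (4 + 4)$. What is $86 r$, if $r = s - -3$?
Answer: $-430$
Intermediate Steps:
$s = -8$ ($s = \left(-1\right) 8 = -8$)
$r = -5$ ($r = -8 - -3 = -8 + 3 = -5$)
$86 r = 86 \left(-5\right) = -430$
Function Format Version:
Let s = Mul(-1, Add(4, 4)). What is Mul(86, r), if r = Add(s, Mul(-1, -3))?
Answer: -430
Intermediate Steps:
s = -8 (s = Mul(-1, 8) = -8)
r = -5 (r = Add(-8, Mul(-1, -3)) = Add(-8, 3) = -5)
Mul(86, r) = Mul(86, -5) = -430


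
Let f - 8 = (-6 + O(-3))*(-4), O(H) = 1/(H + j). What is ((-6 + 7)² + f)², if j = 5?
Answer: 961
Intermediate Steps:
O(H) = 1/(5 + H) (O(H) = 1/(H + 5) = 1/(5 + H))
f = 30 (f = 8 + (-6 + 1/(5 - 3))*(-4) = 8 + (-6 + 1/2)*(-4) = 8 + (-6 + ½)*(-4) = 8 - 11/2*(-4) = 8 + 22 = 30)
((-6 + 7)² + f)² = ((-6 + 7)² + 30)² = (1² + 30)² = (1 + 30)² = 31² = 961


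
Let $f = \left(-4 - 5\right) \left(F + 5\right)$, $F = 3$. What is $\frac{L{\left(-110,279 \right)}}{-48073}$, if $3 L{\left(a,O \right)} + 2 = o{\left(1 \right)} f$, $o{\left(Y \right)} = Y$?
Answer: $\frac{74}{144219} \approx 0.00051311$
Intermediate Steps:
$f = -72$ ($f = \left(-4 - 5\right) \left(3 + 5\right) = \left(-9\right) 8 = -72$)
$L{\left(a,O \right)} = - \frac{74}{3}$ ($L{\left(a,O \right)} = - \frac{2}{3} + \frac{1 \left(-72\right)}{3} = - \frac{2}{3} + \frac{1}{3} \left(-72\right) = - \frac{2}{3} - 24 = - \frac{74}{3}$)
$\frac{L{\left(-110,279 \right)}}{-48073} = - \frac{74}{3 \left(-48073\right)} = \left(- \frac{74}{3}\right) \left(- \frac{1}{48073}\right) = \frac{74}{144219}$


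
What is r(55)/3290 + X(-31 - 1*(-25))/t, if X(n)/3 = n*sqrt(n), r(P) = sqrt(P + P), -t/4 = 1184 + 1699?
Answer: sqrt(110)/3290 + 3*I*sqrt(6)/1922 ≈ 0.0031879 + 0.0038233*I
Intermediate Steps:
t = -11532 (t = -4*(1184 + 1699) = -4*2883 = -11532)
r(P) = sqrt(2)*sqrt(P) (r(P) = sqrt(2*P) = sqrt(2)*sqrt(P))
X(n) = 3*n**(3/2) (X(n) = 3*(n*sqrt(n)) = 3*n**(3/2))
r(55)/3290 + X(-31 - 1*(-25))/t = (sqrt(2)*sqrt(55))/3290 + (3*(-31 - 1*(-25))**(3/2))/(-11532) = sqrt(110)*(1/3290) + (3*(-31 + 25)**(3/2))*(-1/11532) = sqrt(110)/3290 + (3*(-6)**(3/2))*(-1/11532) = sqrt(110)/3290 + (3*(-6*I*sqrt(6)))*(-1/11532) = sqrt(110)/3290 - 18*I*sqrt(6)*(-1/11532) = sqrt(110)/3290 + 3*I*sqrt(6)/1922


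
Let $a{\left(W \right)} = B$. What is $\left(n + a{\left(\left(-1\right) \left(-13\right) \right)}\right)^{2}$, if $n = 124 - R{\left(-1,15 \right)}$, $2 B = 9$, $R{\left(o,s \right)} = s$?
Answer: $\frac{51529}{4} \approx 12882.0$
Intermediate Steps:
$B = \frac{9}{2}$ ($B = \frac{1}{2} \cdot 9 = \frac{9}{2} \approx 4.5$)
$a{\left(W \right)} = \frac{9}{2}$
$n = 109$ ($n = 124 - 15 = 109$)
$\left(n + a{\left(\left(-1\right) \left(-13\right) \right)}\right)^{2} = \left(109 + \frac{9}{2}\right)^{2} = \left(\frac{227}{2}\right)^{2} = \frac{51529}{4}$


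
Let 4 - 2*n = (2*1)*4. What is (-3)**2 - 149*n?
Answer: 307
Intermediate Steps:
n = -2 (n = 2 - 2*1*4/2 = 2 - 4 = -2)
(-3)**2 - 149*n = (-3)**2 - 149*(-2) = 9 + 298 = 307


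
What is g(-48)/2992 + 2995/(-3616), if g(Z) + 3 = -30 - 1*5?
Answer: -568653/676192 ≈ -0.84096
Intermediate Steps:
g(Z) = -38 (g(Z) = -3 + (-30 - 1*5) = -3 + (-30 - 5) = -3 - 35 = -38)
g(-48)/2992 + 2995/(-3616) = -38/2992 + 2995/(-3616) = -38*1/2992 + 2995*(-1/3616) = -19/1496 - 2995/3616 = -568653/676192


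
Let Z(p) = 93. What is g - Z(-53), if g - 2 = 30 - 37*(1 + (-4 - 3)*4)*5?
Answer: 4934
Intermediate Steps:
g = 5027 (g = 2 + (30 - 37*(1 + (-4 - 3)*4)*5) = 2 + (30 - 37*(1 - 7*4)*5) = 2 + (30 - 37*(1 - 28)*5) = 2 + (30 - (-999)*5) = 2 + (30 - 37*(-135)) = 2 + (30 + 4995) = 2 + 5025 = 5027)
g - Z(-53) = 5027 - 1*93 = 5027 - 93 = 4934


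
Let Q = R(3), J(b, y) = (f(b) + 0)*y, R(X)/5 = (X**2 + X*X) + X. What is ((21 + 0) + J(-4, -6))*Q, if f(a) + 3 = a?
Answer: 6615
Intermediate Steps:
R(X) = 5*X + 10*X**2 (R(X) = 5*((X**2 + X*X) + X) = 5*((X**2 + X**2) + X) = 5*(2*X**2 + X) = 5*(X + 2*X**2) = 5*X + 10*X**2)
f(a) = -3 + a
J(b, y) = y*(-3 + b) (J(b, y) = ((-3 + b) + 0)*y = (-3 + b)*y = y*(-3 + b))
Q = 105 (Q = 5*3*(1 + 2*3) = 5*3*(1 + 6) = 5*3*7 = 105)
((21 + 0) + J(-4, -6))*Q = ((21 + 0) - 6*(-3 - 4))*105 = (21 - 6*(-7))*105 = (21 + 42)*105 = 63*105 = 6615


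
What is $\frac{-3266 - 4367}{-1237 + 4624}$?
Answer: $- \frac{7633}{3387} \approx -2.2536$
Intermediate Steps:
$\frac{-3266 - 4367}{-1237 + 4624} = - \frac{7633}{3387}$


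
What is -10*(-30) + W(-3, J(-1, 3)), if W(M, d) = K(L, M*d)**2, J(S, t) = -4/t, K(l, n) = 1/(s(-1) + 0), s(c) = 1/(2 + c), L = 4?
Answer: 301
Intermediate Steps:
K(l, n) = 1 (K(l, n) = 1/(1/(2 - 1) + 0) = 1/(1/1 + 0) = 1/(1 + 0) = 1/1 = 1)
W(M, d) = 1 (W(M, d) = 1**2 = 1)
-10*(-30) + W(-3, J(-1, 3)) = -10*(-30) + 1 = 300 + 1 = 301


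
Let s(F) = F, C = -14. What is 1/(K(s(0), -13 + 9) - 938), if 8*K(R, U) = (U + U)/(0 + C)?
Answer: -14/13131 ≈ -0.0010662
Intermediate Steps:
K(R, U) = -U/56 (K(R, U) = ((U + U)/(0 - 14))/8 = ((2*U)/(-14))/8 = ((2*U)*(-1/14))/8 = (-U/7)/8 = -U/56)
1/(K(s(0), -13 + 9) - 938) = 1/(-(-13 + 9)/56 - 938) = 1/(-1/56*(-4) - 938) = 1/(1/14 - 938) = 1/(-13131/14) = -14/13131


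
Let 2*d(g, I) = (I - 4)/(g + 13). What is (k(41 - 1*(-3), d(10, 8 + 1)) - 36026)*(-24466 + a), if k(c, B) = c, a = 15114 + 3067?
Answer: 226146870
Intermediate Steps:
d(g, I) = (-4 + I)/(2*(13 + g)) (d(g, I) = ((I - 4)/(g + 13))/2 = ((-4 + I)/(13 + g))/2 = (-4 + I)/(2*(13 + g)))
a = 18181
(k(41 - 1*(-3), d(10, 8 + 1)) - 36026)*(-24466 + a) = ((41 - 1*(-3)) - 36026)*(-24466 + 18181) = ((41 + 3) - 36026)*(-6285) = (44 - 36026)*(-6285) = -35982*(-6285) = 226146870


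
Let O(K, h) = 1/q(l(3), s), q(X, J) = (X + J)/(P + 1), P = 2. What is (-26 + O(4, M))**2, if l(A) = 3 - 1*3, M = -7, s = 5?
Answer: 16129/25 ≈ 645.16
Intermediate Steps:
l(A) = 0 (l(A) = 3 - 3 = 0)
q(X, J) = J/3 + X/3 (q(X, J) = (X + J)/(2 + 1) = (J + X)/3 = (J + X)*(1/3) = J/3 + X/3)
O(K, h) = 3/5 (O(K, h) = 1/((1/3)*5 + (1/3)*0) = 1/(5/3 + 0) = 1/(5/3) = 3/5)
(-26 + O(4, M))**2 = (-26 + 3/5)**2 = (-127/5)**2 = 16129/25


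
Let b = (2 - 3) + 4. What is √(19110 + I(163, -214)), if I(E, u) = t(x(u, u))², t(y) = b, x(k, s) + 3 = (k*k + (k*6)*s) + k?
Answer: √19119 ≈ 138.27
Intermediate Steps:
x(k, s) = -3 + k + k² + 6*k*s (x(k, s) = -3 + ((k*k + (k*6)*s) + k) = -3 + ((k² + (6*k)*s) + k) = -3 + ((k² + 6*k*s) + k) = -3 + (k + k² + 6*k*s) = -3 + k + k² + 6*k*s)
b = 3 (b = -1 + 4 = 3)
t(y) = 3
I(E, u) = 9 (I(E, u) = 3² = 9)
√(19110 + I(163, -214)) = √(19110 + 9) = √19119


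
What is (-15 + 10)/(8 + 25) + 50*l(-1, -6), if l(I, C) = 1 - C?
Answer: 11545/33 ≈ 349.85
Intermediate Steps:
(-15 + 10)/(8 + 25) + 50*l(-1, -6) = (-15 + 10)/(8 + 25) + 50*(1 - 1*(-6)) = -5/33 + 50*(1 + 6) = -5*1/33 + 50*7 = -5/33 + 350 = 11545/33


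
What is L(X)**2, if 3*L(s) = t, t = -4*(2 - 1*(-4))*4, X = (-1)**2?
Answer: 1024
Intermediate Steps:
X = 1
t = -96 (t = -4*(2 + 4)*4 = -4*6*4 = -24*4 = -96)
L(s) = -32 (L(s) = (1/3)*(-96) = -32)
L(X)**2 = (-32)**2 = 1024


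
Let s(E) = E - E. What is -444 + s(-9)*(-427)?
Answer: -444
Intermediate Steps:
s(E) = 0
-444 + s(-9)*(-427) = -444 + 0*(-427) = -444 + 0 = -444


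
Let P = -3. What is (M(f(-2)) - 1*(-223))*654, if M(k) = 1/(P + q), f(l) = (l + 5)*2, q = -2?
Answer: 728556/5 ≈ 1.4571e+5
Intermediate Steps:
f(l) = 10 + 2*l (f(l) = (5 + l)*2 = 10 + 2*l)
M(k) = -⅕ (M(k) = 1/(-3 - 2) = 1/(-5) = -⅕)
(M(f(-2)) - 1*(-223))*654 = (-⅕ - 1*(-223))*654 = (-⅕ + 223)*654 = (1114/5)*654 = 728556/5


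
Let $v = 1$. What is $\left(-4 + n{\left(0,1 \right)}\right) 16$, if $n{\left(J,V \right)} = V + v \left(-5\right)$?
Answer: $-128$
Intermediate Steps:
$n{\left(J,V \right)} = -5 + V$ ($n{\left(J,V \right)} = V + 1 \left(-5\right) = V - 5 = -5 + V$)
$\left(-4 + n{\left(0,1 \right)}\right) 16 = \left(-4 + \left(-5 + 1\right)\right) 16 = \left(-4 - 4\right) 16 = \left(-8\right) 16 = -128$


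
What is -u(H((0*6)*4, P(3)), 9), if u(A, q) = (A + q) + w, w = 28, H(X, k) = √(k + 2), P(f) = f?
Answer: -37 - √5 ≈ -39.236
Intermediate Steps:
H(X, k) = √(2 + k)
u(A, q) = 28 + A + q (u(A, q) = (A + q) + 28 = 28 + A + q)
-u(H((0*6)*4, P(3)), 9) = -(28 + √(2 + 3) + 9) = -(28 + √5 + 9) = -(37 + √5) = -37 - √5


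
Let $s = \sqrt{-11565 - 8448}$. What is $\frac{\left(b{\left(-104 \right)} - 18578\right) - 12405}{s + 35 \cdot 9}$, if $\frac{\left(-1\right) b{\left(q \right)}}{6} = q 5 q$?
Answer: $- \frac{5331945}{5678} + \frac{355463 i \sqrt{20013}}{119238} \approx -939.05 + 421.73 i$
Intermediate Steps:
$b{\left(q \right)} = - 30 q^{2}$ ($b{\left(q \right)} = - 6 q 5 q = - 6 \cdot 5 q q = - 6 \cdot 5 q^{2} = - 30 q^{2}$)
$s = i \sqrt{20013}$ ($s = \sqrt{-20013} = i \sqrt{20013} \approx 141.47 i$)
$\frac{\left(b{\left(-104 \right)} - 18578\right) - 12405}{s + 35 \cdot 9} = \frac{\left(- 30 \left(-104\right)^{2} - 18578\right) - 12405}{i \sqrt{20013} + 35 \cdot 9} = \frac{\left(\left(-30\right) 10816 - 18578\right) - 12405}{i \sqrt{20013} + 315} = \frac{\left(-324480 - 18578\right) - 12405}{315 + i \sqrt{20013}} = \frac{-343058 - 12405}{315 + i \sqrt{20013}} = - \frac{355463}{315 + i \sqrt{20013}}$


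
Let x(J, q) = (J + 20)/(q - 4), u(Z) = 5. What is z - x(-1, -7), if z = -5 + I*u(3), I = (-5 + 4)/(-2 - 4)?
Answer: -161/66 ≈ -2.4394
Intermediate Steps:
x(J, q) = (20 + J)/(-4 + q)
I = ⅙ (I = -1/(-6) = -1*(-⅙) = ⅙ ≈ 0.16667)
z = -25/6 (z = -5 + (⅙)*5 = -5 + ⅚ = -25/6 ≈ -4.1667)
z - x(-1, -7) = -25/6 - (20 - 1)/(-4 - 7) = -25/6 - 19/(-11) = -25/6 - (-1)*19/11 = -25/6 - 1*(-19/11) = -25/6 + 19/11 = -161/66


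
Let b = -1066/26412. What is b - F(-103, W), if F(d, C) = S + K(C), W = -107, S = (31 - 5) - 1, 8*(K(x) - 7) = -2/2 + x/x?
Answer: -423125/13206 ≈ -32.040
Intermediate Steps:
K(x) = 7 (K(x) = 7 + (-2/2 + x/x)/8 = 7 + (-2*½ + 1)/8 = 7 + (-1 + 1)/8 = 7 + (⅛)*0 = 7 + 0 = 7)
S = 25 (S = 26 - 1 = 25)
F(d, C) = 32 (F(d, C) = 25 + 7 = 32)
b = -533/13206 (b = -1066*1/26412 = -533/13206 ≈ -0.040360)
b - F(-103, W) = -533/13206 - 1*32 = -533/13206 - 32 = -423125/13206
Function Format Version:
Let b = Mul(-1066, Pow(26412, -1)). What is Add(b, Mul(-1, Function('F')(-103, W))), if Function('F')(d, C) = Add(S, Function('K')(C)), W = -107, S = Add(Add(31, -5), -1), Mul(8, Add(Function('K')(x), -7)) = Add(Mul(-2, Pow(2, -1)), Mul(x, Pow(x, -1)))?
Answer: Rational(-423125, 13206) ≈ -32.040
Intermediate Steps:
Function('K')(x) = 7 (Function('K')(x) = Add(7, Mul(Rational(1, 8), Add(Mul(-2, Pow(2, -1)), Mul(x, Pow(x, -1))))) = Add(7, Mul(Rational(1, 8), Add(Mul(-2, Rational(1, 2)), 1))) = Add(7, Mul(Rational(1, 8), Add(-1, 1))) = Add(7, Mul(Rational(1, 8), 0)) = Add(7, 0) = 7)
S = 25 (S = Add(26, -1) = 25)
Function('F')(d, C) = 32 (Function('F')(d, C) = Add(25, 7) = 32)
b = Rational(-533, 13206) (b = Mul(-1066, Rational(1, 26412)) = Rational(-533, 13206) ≈ -0.040360)
Add(b, Mul(-1, Function('F')(-103, W))) = Add(Rational(-533, 13206), Mul(-1, 32)) = Add(Rational(-533, 13206), -32) = Rational(-423125, 13206)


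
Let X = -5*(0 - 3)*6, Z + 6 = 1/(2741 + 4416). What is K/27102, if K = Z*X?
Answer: -644115/32328169 ≈ -0.019924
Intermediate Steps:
Z = -42941/7157 (Z = -6 + 1/(2741 + 4416) = -6 + 1/7157 = -42941/7157 ≈ -5.9999)
X = 90 (X = -5*(-3)*6 = 15*6 = 90)
K = -3864690/7157 (K = -42941/7157*90 = -3864690/7157 ≈ -539.99)
K/27102 = -3864690/7157/27102 = -3864690/7157*1/27102 = -644115/32328169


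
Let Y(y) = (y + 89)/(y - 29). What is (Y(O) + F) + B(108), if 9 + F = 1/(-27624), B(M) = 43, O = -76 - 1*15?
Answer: 4698377/138120 ≈ 34.017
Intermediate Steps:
O = -91 (O = -76 - 15 = -91)
Y(y) = (89 + y)/(-29 + y)
F = -248617/27624 (F = -9 + 1/(-27624) = -9 - 1/27624 = -248617/27624 ≈ -9.0000)
(Y(O) + F) + B(108) = ((89 - 91)/(-29 - 91) - 248617/27624) + 43 = (-2/(-120) - 248617/27624) + 43 = (-1/120*(-2) - 248617/27624) + 43 = (1/60 - 248617/27624) + 43 = -1240783/138120 + 43 = 4698377/138120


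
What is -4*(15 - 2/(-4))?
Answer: -62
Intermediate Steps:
-4*(15 - 2/(-4)) = -4*(15 - 2*(-¼)) = -4*(15 + ½) = -4*31/2 = -62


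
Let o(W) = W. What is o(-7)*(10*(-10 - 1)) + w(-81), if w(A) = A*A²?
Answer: -530671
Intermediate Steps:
w(A) = A³
o(-7)*(10*(-10 - 1)) + w(-81) = -70*(-10 - 1) + (-81)³ = -70*(-11) - 531441 = -7*(-110) - 531441 = 770 - 531441 = -530671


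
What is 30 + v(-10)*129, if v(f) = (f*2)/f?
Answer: 288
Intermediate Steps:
v(f) = 2 (v(f) = (2*f)/f = 2)
30 + v(-10)*129 = 30 + 2*129 = 30 + 258 = 288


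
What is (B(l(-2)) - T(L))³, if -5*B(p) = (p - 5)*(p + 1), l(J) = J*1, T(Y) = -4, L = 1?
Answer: 2197/125 ≈ 17.576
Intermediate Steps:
l(J) = J
B(p) = -(1 + p)*(-5 + p)/5 (B(p) = -(p - 5)*(p + 1)/5 = -(-5 + p)*(1 + p)/5 = -(1 + p)*(-5 + p)/5)
(B(l(-2)) - T(L))³ = ((1 - ⅕*(-2)² + (⅘)*(-2)) - 1*(-4))³ = ((1 - ⅕*4 - 8/5) + 4)³ = ((1 - ⅘ - 8/5) + 4)³ = (-7/5 + 4)³ = (13/5)³ = 2197/125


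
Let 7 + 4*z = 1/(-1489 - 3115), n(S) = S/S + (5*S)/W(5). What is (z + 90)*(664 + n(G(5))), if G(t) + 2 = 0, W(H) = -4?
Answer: 2169656685/36832 ≈ 58907.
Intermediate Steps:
G(t) = -2 (G(t) = -2 + 0 = -2)
n(S) = 1 - 5*S/4 (n(S) = S/S + (5*S)/(-4) = 1 + (5*S)*(-1/4) = 1 - 5*S/4)
z = -32229/18416 (z = -7/4 + 1/(4*(-1489 - 3115)) = -7/4 + (1/4)/(-4604) = -7/4 + (1/4)*(-1/4604) = -7/4 - 1/18416 = -32229/18416 ≈ -1.7501)
(z + 90)*(664 + n(G(5))) = (-32229/18416 + 90)*(664 + (1 - 5/4*(-2))) = 1625211*(664 + (1 + 5/2))/18416 = 1625211*(664 + 7/2)/18416 = (1625211/18416)*(1335/2) = 2169656685/36832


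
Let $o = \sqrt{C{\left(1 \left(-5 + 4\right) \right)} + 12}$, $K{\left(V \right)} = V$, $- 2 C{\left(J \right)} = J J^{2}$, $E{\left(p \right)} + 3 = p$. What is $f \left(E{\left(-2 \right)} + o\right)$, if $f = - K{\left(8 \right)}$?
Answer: $40 - 20 \sqrt{2} \approx 11.716$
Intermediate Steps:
$E{\left(p \right)} = -3 + p$
$C{\left(J \right)} = - \frac{J^{3}}{2}$ ($C{\left(J \right)} = - \frac{J J^{2}}{2} = - \frac{J^{3}}{2}$)
$o = \frac{5 \sqrt{2}}{2}$ ($o = \sqrt{- \frac{\left(1 \left(-5 + 4\right)\right)^{3}}{2} + 12} = \sqrt{- \frac{\left(1 \left(-1\right)\right)^{3}}{2} + 12} = \sqrt{- \frac{\left(-1\right)^{3}}{2} + 12} = \sqrt{\left(- \frac{1}{2}\right) \left(-1\right) + 12} = \sqrt{\frac{1}{2} + 12} = \sqrt{\frac{25}{2}} = \frac{5 \sqrt{2}}{2} \approx 3.5355$)
$f = -8$ ($f = \left(-1\right) 8 = -8$)
$f \left(E{\left(-2 \right)} + o\right) = - 8 \left(\left(-3 - 2\right) + \frac{5 \sqrt{2}}{2}\right) = - 8 \left(-5 + \frac{5 \sqrt{2}}{2}\right) = 40 - 20 \sqrt{2}$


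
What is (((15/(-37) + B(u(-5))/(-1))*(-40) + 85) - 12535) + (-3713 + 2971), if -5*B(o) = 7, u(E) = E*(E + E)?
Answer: -489576/37 ≈ -13232.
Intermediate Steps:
u(E) = 2*E² (u(E) = E*(2*E) = 2*E²)
B(o) = -7/5 (B(o) = -⅕*7 = -7/5)
(((15/(-37) + B(u(-5))/(-1))*(-40) + 85) - 12535) + (-3713 + 2971) = (((15/(-37) - 7/5/(-1))*(-40) + 85) - 12535) + (-3713 + 2971) = (((15*(-1/37) - 7/5*(-1))*(-40) + 85) - 12535) - 742 = (((-15/37 + 7/5)*(-40) + 85) - 12535) - 742 = (((184/185)*(-40) + 85) - 12535) - 742 = ((-1472/37 + 85) - 12535) - 742 = (1673/37 - 12535) - 742 = -462122/37 - 742 = -489576/37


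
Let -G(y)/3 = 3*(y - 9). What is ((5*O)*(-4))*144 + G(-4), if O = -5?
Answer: 14517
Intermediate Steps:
G(y) = 81 - 9*y (G(y) = -9*(y - 9) = -9*(-9 + y) = -3*(-27 + 3*y) = 81 - 9*y)
((5*O)*(-4))*144 + G(-4) = ((5*(-5))*(-4))*144 + (81 - 9*(-4)) = -25*(-4)*144 + (81 + 36) = 100*144 + 117 = 14400 + 117 = 14517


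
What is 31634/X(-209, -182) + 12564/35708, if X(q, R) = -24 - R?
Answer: 1790462/8927 ≈ 200.57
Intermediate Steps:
31634/X(-209, -182) + 12564/35708 = 31634/(-24 - 1*(-182)) + 12564/35708 = 31634/(-24 + 182) + 12564*(1/35708) = 31634/158 + 3141/8927 = 31634*(1/158) + 3141/8927 = 15817/79 + 3141/8927 = 1790462/8927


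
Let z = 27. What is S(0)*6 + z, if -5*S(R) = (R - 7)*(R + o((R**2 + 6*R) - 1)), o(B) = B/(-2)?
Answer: 156/5 ≈ 31.200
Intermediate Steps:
o(B) = -B/2 (o(B) = B*(-1/2) = -B/2)
S(R) = -(-7 + R)*(1/2 - 2*R - R**2/2)/5 (S(R) = -(R - 7)*(R - ((R**2 + 6*R) - 1)/2)/5 = -(-7 + R)*(R - (-1 + R**2 + 6*R)/2)/5 = -(-7 + R)*(R + (1/2 - 3*R - R**2/2))/5 = -(-7 + R)*(1/2 - 2*R - R**2/2)/5)
S(0)*6 + z = (7/10 - 29/10*0 - 3/10*0**2 + (1/10)*0**3)*6 + 27 = (7/10 + 0 - 3/10*0 + (1/10)*0)*6 + 27 = (7/10 + 0 + 0 + 0)*6 + 27 = (7/10)*6 + 27 = 21/5 + 27 = 156/5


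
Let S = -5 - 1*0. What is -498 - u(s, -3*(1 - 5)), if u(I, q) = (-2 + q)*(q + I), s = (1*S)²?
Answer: -868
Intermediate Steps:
S = -5 (S = -5 + 0 = -5)
s = 25 (s = (1*(-5))² = (-5)² = 25)
u(I, q) = (-2 + q)*(I + q)
-498 - u(s, -3*(1 - 5)) = -498 - ((-3*(1 - 5))² - 2*25 - (-6)*(1 - 5) + 25*(-3*(1 - 5))) = -498 - ((-3*(-4))² - 50 - (-6)*(-4) + 25*(-3*(-4))) = -498 - (12² - 50 - 2*12 + 25*12) = -498 - (144 - 50 - 24 + 300) = -498 - 1*370 = -498 - 370 = -868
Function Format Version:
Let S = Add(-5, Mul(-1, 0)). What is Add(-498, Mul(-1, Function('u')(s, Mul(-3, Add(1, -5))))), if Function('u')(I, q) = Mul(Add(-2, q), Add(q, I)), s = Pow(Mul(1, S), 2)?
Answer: -868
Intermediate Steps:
S = -5 (S = Add(-5, 0) = -5)
s = 25 (s = Pow(Mul(1, -5), 2) = Pow(-5, 2) = 25)
Function('u')(I, q) = Mul(Add(-2, q), Add(I, q))
Add(-498, Mul(-1, Function('u')(s, Mul(-3, Add(1, -5))))) = Add(-498, Mul(-1, Add(Pow(Mul(-3, Add(1, -5)), 2), Mul(-2, 25), Mul(-2, Mul(-3, Add(1, -5))), Mul(25, Mul(-3, Add(1, -5)))))) = Add(-498, Mul(-1, Add(Pow(Mul(-3, -4), 2), -50, Mul(-2, Mul(-3, -4)), Mul(25, Mul(-3, -4))))) = Add(-498, Mul(-1, Add(Pow(12, 2), -50, Mul(-2, 12), Mul(25, 12)))) = Add(-498, Mul(-1, Add(144, -50, -24, 300))) = Add(-498, Mul(-1, 370)) = Add(-498, -370) = -868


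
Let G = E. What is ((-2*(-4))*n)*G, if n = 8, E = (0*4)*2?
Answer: 0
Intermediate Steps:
E = 0 (E = 0*2 = 0)
G = 0
((-2*(-4))*n)*G = (-2*(-4)*8)*0 = (8*8)*0 = 64*0 = 0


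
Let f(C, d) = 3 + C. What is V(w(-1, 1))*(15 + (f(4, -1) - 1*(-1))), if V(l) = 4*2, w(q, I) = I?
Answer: 184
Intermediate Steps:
V(l) = 8
V(w(-1, 1))*(15 + (f(4, -1) - 1*(-1))) = 8*(15 + ((3 + 4) - 1*(-1))) = 8*(15 + (7 + 1)) = 8*(15 + 8) = 8*23 = 184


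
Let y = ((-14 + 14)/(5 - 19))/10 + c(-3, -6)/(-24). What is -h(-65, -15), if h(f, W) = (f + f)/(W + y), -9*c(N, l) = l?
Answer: -4680/541 ≈ -8.6507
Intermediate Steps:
c(N, l) = -l/9
y = -1/36 (y = ((-14 + 14)/(5 - 19))/10 - ⅑*(-6)/(-24) = (0/(-14))*(⅒) + (⅔)*(-1/24) = (0*(-1/14))*(⅒) - 1/36 = 0*(⅒) - 1/36 = 0 - 1/36 = -1/36 ≈ -0.027778)
h(f, W) = 2*f/(-1/36 + W) (h(f, W) = (f + f)/(W - 1/36) = (2*f)/(-1/36 + W) = 2*f/(-1/36 + W))
-h(-65, -15) = -72*(-65)/(-1 + 36*(-15)) = -72*(-65)/(-1 - 540) = -72*(-65)/(-541) = -72*(-65)*(-1)/541 = -1*4680/541 = -4680/541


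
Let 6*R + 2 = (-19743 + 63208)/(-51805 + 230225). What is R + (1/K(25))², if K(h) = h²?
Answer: -24482207771/83634375000 ≈ -0.29273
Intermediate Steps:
R = -62675/214104 (R = -⅓ + ((-19743 + 63208)/(-51805 + 230225))/6 = -⅓ + (43465/178420)/6 = -⅓ + (43465*(1/178420))/6 = -⅓ + (⅙)*(8693/35684) = -⅓ + 8693/214104 = -62675/214104 ≈ -0.29273)
R + (1/K(25))² = -62675/214104 + (1/(25²))² = -62675/214104 + (1/625)² = -62675/214104 + 1/390625 = -24482207771/83634375000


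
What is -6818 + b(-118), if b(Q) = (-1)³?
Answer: -6819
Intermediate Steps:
b(Q) = -1
-6818 + b(-118) = -6818 - 1 = -6819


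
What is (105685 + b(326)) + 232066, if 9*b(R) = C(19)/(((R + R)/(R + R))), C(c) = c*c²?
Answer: 3046618/9 ≈ 3.3851e+5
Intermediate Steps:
C(c) = c³
b(R) = 6859/9 (b(R) = (19³/(((R + R)/(R + R))))/9 = (6859/(((2*R)/((2*R)))))/9 = (6859/(((2*R)*(1/(2*R)))))/9 = (6859/1)/9 = (6859*1)/9 = (⅑)*6859 = 6859/9)
(105685 + b(326)) + 232066 = (105685 + 6859/9) + 232066 = 958024/9 + 232066 = 3046618/9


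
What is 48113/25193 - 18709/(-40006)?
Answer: 2396144515/1007871158 ≈ 2.3774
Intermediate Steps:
48113/25193 - 18709/(-40006) = 48113*(1/25193) - 18709*(-1/40006) = 48113/25193 + 18709/40006 = 2396144515/1007871158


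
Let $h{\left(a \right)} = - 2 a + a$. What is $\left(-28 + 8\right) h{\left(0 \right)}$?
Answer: $0$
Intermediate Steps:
$h{\left(a \right)} = - a$
$\left(-28 + 8\right) h{\left(0 \right)} = \left(-28 + 8\right) \left(\left(-1\right) 0\right) = \left(-20\right) 0 = 0$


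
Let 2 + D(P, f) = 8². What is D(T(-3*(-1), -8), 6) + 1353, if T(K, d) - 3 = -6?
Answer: 1415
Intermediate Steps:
T(K, d) = -3 (T(K, d) = 3 - 6 = -3)
D(P, f) = 62 (D(P, f) = -2 + 8² = -2 + 64 = 62)
D(T(-3*(-1), -8), 6) + 1353 = 62 + 1353 = 1415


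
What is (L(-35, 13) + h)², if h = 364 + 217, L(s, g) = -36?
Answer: 297025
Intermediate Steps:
h = 581
(L(-35, 13) + h)² = (-36 + 581)² = 545² = 297025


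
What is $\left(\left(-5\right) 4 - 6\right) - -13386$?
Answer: $13360$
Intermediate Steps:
$\left(\left(-5\right) 4 - 6\right) - -13386 = \left(-20 - 6\right) + 13386 = -26 + 13386 = 13360$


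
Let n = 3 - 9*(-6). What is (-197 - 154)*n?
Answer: -20007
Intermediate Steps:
n = 57 (n = 3 + 54 = 57)
(-197 - 154)*n = (-197 - 154)*57 = -351*57 = -20007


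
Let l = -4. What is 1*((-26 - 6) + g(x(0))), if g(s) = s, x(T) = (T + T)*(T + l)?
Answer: -32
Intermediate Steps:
x(T) = 2*T*(-4 + T) (x(T) = (T + T)*(T - 4) = (2*T)*(-4 + T) = 2*T*(-4 + T))
1*((-26 - 6) + g(x(0))) = 1*((-26 - 6) + 2*0*(-4 + 0)) = 1*(-32 + 2*0*(-4)) = 1*(-32 + 0) = 1*(-32) = -32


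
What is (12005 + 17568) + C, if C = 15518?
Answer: 45091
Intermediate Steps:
(12005 + 17568) + C = (12005 + 17568) + 15518 = 29573 + 15518 = 45091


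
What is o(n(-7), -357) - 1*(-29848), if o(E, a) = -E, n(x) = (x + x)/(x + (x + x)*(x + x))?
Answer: 805898/27 ≈ 29848.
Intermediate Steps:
n(x) = 2*x/(x + 4*x**2) (n(x) = (2*x)/(x + (2*x)*(2*x)) = (2*x)/(x + 4*x**2) = 2*x/(x + 4*x**2))
o(n(-7), -357) - 1*(-29848) = -2/(1 + 4*(-7)) - 1*(-29848) = -2/(1 - 28) + 29848 = -2/(-27) + 29848 = -2*(-1)/27 + 29848 = -1*(-2/27) + 29848 = 2/27 + 29848 = 805898/27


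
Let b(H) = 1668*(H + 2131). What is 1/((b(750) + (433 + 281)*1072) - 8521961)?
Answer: -1/2951045 ≈ -3.3886e-7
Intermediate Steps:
b(H) = 3554508 + 1668*H (b(H) = 1668*(2131 + H) = 3554508 + 1668*H)
1/((b(750) + (433 + 281)*1072) - 8521961) = 1/(((3554508 + 1668*750) + (433 + 281)*1072) - 8521961) = 1/(((3554508 + 1251000) + 714*1072) - 8521961) = 1/((4805508 + 765408) - 8521961) = 1/(5570916 - 8521961) = 1/(-2951045) = -1/2951045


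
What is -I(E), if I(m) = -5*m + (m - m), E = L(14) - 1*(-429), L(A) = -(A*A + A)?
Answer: 1095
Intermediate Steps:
L(A) = -A - A² (L(A) = -(A² + A) = -(A + A²) = -A - A²)
E = 219 (E = -1*14*(1 + 14) - 1*(-429) = -1*14*15 + 429 = -210 + 429 = 219)
I(m) = -5*m (I(m) = -5*m + 0 = -5*m)
-I(E) = -(-5)*219 = -1*(-1095) = 1095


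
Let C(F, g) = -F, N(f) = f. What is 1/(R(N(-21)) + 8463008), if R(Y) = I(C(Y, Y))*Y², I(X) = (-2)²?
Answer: 1/8464772 ≈ 1.1814e-7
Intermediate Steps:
I(X) = 4
R(Y) = 4*Y²
1/(R(N(-21)) + 8463008) = 1/(4*(-21)² + 8463008) = 1/(4*441 + 8463008) = 1/(1764 + 8463008) = 1/8464772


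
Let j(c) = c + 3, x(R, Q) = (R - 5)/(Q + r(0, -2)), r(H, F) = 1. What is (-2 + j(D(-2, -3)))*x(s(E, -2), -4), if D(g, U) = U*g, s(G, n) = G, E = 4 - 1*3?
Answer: 28/3 ≈ 9.3333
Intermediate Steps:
E = 1 (E = 4 - 3 = 1)
x(R, Q) = (-5 + R)/(1 + Q) (x(R, Q) = (R - 5)/(Q + 1) = (-5 + R)/(1 + Q))
j(c) = 3 + c
(-2 + j(D(-2, -3)))*x(s(E, -2), -4) = (-2 + (3 - 3*(-2)))*((-5 + 1)/(1 - 4)) = (-2 + (3 + 6))*(-4/(-3)) = (-2 + 9)*(-⅓*(-4)) = 7*(4/3) = 28/3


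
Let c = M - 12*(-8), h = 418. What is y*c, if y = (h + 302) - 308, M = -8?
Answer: 36256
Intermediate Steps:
c = 88 (c = -8 - 12*(-8) = -8 + 96 = 88)
y = 412 (y = (418 + 302) - 308 = 720 - 308 = 412)
y*c = 412*88 = 36256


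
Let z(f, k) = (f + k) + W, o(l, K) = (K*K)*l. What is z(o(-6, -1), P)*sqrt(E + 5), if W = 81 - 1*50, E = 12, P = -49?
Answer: -24*sqrt(17) ≈ -98.955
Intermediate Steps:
W = 31 (W = 81 - 50 = 31)
o(l, K) = l*K**2 (o(l, K) = K**2*l = l*K**2)
z(f, k) = 31 + f + k (z(f, k) = (f + k) + 31 = 31 + f + k)
z(o(-6, -1), P)*sqrt(E + 5) = (31 - 6*(-1)**2 - 49)*sqrt(12 + 5) = (31 - 6*1 - 49)*sqrt(17) = (31 - 6 - 49)*sqrt(17) = -24*sqrt(17)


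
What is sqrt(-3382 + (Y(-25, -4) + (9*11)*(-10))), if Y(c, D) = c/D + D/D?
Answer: I*sqrt(17459)/2 ≈ 66.066*I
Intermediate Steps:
Y(c, D) = 1 + c/D (Y(c, D) = c/D + 1 = 1 + c/D)
sqrt(-3382 + (Y(-25, -4) + (9*11)*(-10))) = sqrt(-3382 + ((-4 - 25)/(-4) + (9*11)*(-10))) = sqrt(-3382 + (-1/4*(-29) + 99*(-10))) = sqrt(-3382 + (29/4 - 990)) = sqrt(-3382 - 3931/4) = sqrt(-17459/4) = I*sqrt(17459)/2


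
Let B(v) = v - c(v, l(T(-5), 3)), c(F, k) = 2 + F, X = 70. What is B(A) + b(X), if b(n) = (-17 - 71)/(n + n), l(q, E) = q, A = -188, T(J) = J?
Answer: -92/35 ≈ -2.6286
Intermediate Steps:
B(v) = -2 (B(v) = v - (2 + v) = v + (-2 - v) = -2)
b(n) = -44/n (b(n) = -88*1/(2*n) = -44/n)
B(A) + b(X) = -2 - 44/70 = -2 - 44*1/70 = -2 - 22/35 = -92/35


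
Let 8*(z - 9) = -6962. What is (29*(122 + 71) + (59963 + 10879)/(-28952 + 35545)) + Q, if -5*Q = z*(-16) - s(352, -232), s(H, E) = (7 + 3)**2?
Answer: 18933415/6593 ≈ 2871.7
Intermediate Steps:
s(H, E) = 100 (s(H, E) = 10**2 = 100)
z = -3445/4 (z = 9 + (1/8)*(-6962) = 9 - 3481/4 = -3445/4 ≈ -861.25)
Q = -2736 (Q = -(-3445/4*(-16) - 1*100)/5 = -(13780 - 100)/5 = -1/5*13680 = -2736)
(29*(122 + 71) + (59963 + 10879)/(-28952 + 35545)) + Q = (29*(122 + 71) + (59963 + 10879)/(-28952 + 35545)) - 2736 = (29*193 + 70842/6593) - 2736 = (5597 + 70842*(1/6593)) - 2736 = (5597 + 70842/6593) - 2736 = 36971863/6593 - 2736 = 18933415/6593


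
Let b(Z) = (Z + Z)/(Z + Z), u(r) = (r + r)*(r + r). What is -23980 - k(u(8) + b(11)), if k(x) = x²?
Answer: -90029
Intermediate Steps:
u(r) = 4*r² (u(r) = (2*r)*(2*r) = 4*r²)
b(Z) = 1 (b(Z) = (2*Z)/((2*Z)) = (2*Z)*(1/(2*Z)) = 1)
-23980 - k(u(8) + b(11)) = -23980 - (4*8² + 1)² = -23980 - (4*64 + 1)² = -23980 - (256 + 1)² = -23980 - 1*257² = -23980 - 1*66049 = -23980 - 66049 = -90029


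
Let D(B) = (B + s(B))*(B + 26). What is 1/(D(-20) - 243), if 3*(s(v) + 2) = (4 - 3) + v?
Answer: -1/413 ≈ -0.0024213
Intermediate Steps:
s(v) = -5/3 + v/3 (s(v) = -2 + ((4 - 3) + v)/3 = -2 + (1 + v)/3 = -2 + (1/3 + v/3) = -5/3 + v/3)
D(B) = (26 + B)*(-5/3 + 4*B/3) (D(B) = (B + (-5/3 + B/3))*(B + 26) = (-5/3 + 4*B/3)*(26 + B) = (26 + B)*(-5/3 + 4*B/3))
1/(D(-20) - 243) = 1/((-130/3 + 33*(-20) + (4/3)*(-20)**2) - 243) = 1/((-130/3 - 660 + (4/3)*400) - 243) = 1/((-130/3 - 660 + 1600/3) - 243) = 1/(-170 - 243) = 1/(-413) = -1/413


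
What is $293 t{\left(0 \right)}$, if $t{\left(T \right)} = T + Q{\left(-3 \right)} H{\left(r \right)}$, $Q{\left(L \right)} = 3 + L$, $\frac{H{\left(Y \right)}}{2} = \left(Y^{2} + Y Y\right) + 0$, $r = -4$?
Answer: $0$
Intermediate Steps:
$H{\left(Y \right)} = 4 Y^{2}$ ($H{\left(Y \right)} = 2 \left(\left(Y^{2} + Y Y\right) + 0\right) = 2 \left(\left(Y^{2} + Y^{2}\right) + 0\right) = 2 \left(2 Y^{2} + 0\right) = 2 \cdot 2 Y^{2} = 4 Y^{2}$)
$t{\left(T \right)} = T$ ($t{\left(T \right)} = T + \left(3 - 3\right) 4 \left(-4\right)^{2} = T + 0 \cdot 4 \cdot 16 = T + 0 \cdot 64 = T + 0 = T$)
$293 t{\left(0 \right)} = 293 \cdot 0 = 0$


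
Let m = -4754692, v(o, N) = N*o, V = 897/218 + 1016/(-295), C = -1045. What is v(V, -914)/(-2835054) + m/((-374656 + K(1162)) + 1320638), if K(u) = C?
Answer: -48158291208495833/9571283815720410 ≈ -5.0315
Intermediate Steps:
K(u) = -1045
V = 43127/64310 (V = 897*(1/218) + 1016*(-1/295) = 897/218 - 1016/295 = 43127/64310 ≈ 0.67061)
v(V, -914)/(-2835054) + m/((-374656 + K(1162)) + 1320638) = -914*43127/64310/(-2835054) - 4754692/((-374656 - 1045) + 1320638) = -19709039/32155*(-1/2835054) - 4754692/(-375701 + 1320638) = 19709039/91161161370 - 4754692/944937 = -48158291208495833/9571283815720410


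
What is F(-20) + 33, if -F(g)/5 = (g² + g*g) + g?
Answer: -3867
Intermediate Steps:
F(g) = -10*g² - 5*g (F(g) = -5*((g² + g*g) + g) = -5*((g² + g²) + g) = -5*(2*g² + g) = -5*(g + 2*g²) = -10*g² - 5*g)
F(-20) + 33 = -5*(-20)*(1 + 2*(-20)) + 33 = -5*(-20)*(1 - 40) + 33 = -5*(-20)*(-39) + 33 = -3900 + 33 = -3867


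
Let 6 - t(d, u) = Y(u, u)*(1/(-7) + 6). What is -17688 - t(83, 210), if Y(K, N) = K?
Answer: -16464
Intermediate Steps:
t(d, u) = 6 - 41*u/7 (t(d, u) = 6 - u*(1/(-7) + 6) = 6 - u*(-⅐ + 6) = 6 - u*41/7 = 6 - 41*u/7)
-17688 - t(83, 210) = -17688 - (6 - 41/7*210) = -17688 - (6 - 1230) = -17688 - 1*(-1224) = -17688 + 1224 = -16464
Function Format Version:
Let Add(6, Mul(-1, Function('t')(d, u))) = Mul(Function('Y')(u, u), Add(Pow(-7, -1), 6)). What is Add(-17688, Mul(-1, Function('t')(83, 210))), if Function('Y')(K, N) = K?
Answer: -16464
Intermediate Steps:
Function('t')(d, u) = Add(6, Mul(Rational(-41, 7), u)) (Function('t')(d, u) = Add(6, Mul(-1, Mul(u, Add(Pow(-7, -1), 6)))) = Add(6, Mul(-1, Mul(u, Add(Rational(-1, 7), 6)))) = Add(6, Mul(-1, Mul(u, Rational(41, 7)))) = Add(6, Mul(-1, Mul(Rational(41, 7), u))) = Add(6, Mul(Rational(-41, 7), u)))
Add(-17688, Mul(-1, Function('t')(83, 210))) = Add(-17688, Mul(-1, Add(6, Mul(Rational(-41, 7), 210)))) = Add(-17688, Mul(-1, Add(6, -1230))) = Add(-17688, Mul(-1, -1224)) = Add(-17688, 1224) = -16464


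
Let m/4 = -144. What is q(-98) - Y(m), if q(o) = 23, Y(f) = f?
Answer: 599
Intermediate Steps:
m = -576 (m = 4*(-144) = -576)
q(-98) - Y(m) = 23 - 1*(-576) = 23 + 576 = 599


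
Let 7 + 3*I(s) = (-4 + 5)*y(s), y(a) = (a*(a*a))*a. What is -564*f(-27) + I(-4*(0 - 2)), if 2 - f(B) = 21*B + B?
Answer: -334781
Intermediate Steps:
f(B) = 2 - 22*B (f(B) = 2 - (21*B + B) = 2 - 22*B)
y(a) = a⁴ (y(a) = (a*a²)*a = a³*a = a⁴)
I(s) = -7/3 + s⁴/3 (I(s) = -7/3 + ((-4 + 5)*s⁴)/3 = -7/3 + (1*s⁴)/3 = -7/3 + s⁴/3)
-564*f(-27) + I(-4*(0 - 2)) = -564*(2 - 22*(-27)) + (-7/3 + (-4*(0 - 2))⁴/3) = -564*(2 + 594) + (-7/3 + (-4*(-2))⁴/3) = -564*596 + (-7/3 + (⅓)*8⁴) = -336144 + (-7/3 + (⅓)*4096) = -336144 + (-7/3 + 4096/3) = -336144 + 1363 = -334781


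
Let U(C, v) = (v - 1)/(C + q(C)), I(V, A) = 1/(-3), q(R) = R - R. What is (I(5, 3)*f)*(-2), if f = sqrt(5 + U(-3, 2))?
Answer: 2*sqrt(42)/9 ≈ 1.4402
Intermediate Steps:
q(R) = 0
I(V, A) = -1/3
U(C, v) = (-1 + v)/C (U(C, v) = (v - 1)/(C + 0) = (-1 + v)/C)
f = sqrt(42)/3 (f = sqrt(5 + (-1 + 2)/(-3)) = sqrt(5 - 1/3*1) = sqrt(5 - 1/3) = sqrt(14/3) = sqrt(42)/3 ≈ 2.1602)
(I(5, 3)*f)*(-2) = -sqrt(42)/9*(-2) = 2*sqrt(42)/9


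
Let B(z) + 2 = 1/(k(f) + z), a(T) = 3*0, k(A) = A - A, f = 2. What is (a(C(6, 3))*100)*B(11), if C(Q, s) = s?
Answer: 0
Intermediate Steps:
k(A) = 0
a(T) = 0
B(z) = -2 + 1/z (B(z) = -2 + 1/(0 + z) = -2 + 1/z)
(a(C(6, 3))*100)*B(11) = (0*100)*(-2 + 1/11) = 0*(-2 + 1/11) = 0*(-21/11) = 0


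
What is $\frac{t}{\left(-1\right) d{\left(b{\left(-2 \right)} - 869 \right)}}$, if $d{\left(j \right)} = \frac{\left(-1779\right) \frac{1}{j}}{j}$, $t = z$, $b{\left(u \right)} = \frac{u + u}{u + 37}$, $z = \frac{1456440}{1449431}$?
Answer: $\frac{89844439710856}{210580582835} \approx 426.65$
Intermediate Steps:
$z = \frac{1456440}{1449431}$ ($z = 1456440 \cdot \frac{1}{1449431} = \frac{1456440}{1449431} \approx 1.0048$)
$b{\left(u \right)} = \frac{2 u}{37 + u}$
$t = \frac{1456440}{1449431} \approx 1.0048$
$d{\left(j \right)} = - \frac{1779}{j^{2}}$
$\frac{t}{\left(-1\right) d{\left(b{\left(-2 \right)} - 869 \right)}} = \frac{1456440}{1449431 \left(- \frac{-1779}{\left(2 \left(-2\right) \frac{1}{37 - 2} - 869\right)^{2}}\right)} = \frac{1456440}{1449431 \left(- \frac{-1779}{\left(2 \left(-2\right) \frac{1}{35} - 869\right)^{2}}\right)} = \frac{1456440}{1449431 \left(- \frac{-1779}{\left(- \frac{4}{35} - 869\right)^{2}}\right)} = \frac{1456440}{1449431 \left(- \frac{-1779}{\frac{925315561}{1225}}\right)} = \frac{1456440}{1449431 \left(- \frac{\left(-1779\right) 1225}{925315561}\right)} = \frac{1456440}{1449431 \left(\left(-1\right) \left(- \frac{2179275}{925315561}\right)\right)} = \frac{1456440}{1449431 \cdot \frac{2179275}{925315561}} = \frac{1456440}{1449431} \cdot \frac{925315561}{2179275} = \frac{89844439710856}{210580582835}$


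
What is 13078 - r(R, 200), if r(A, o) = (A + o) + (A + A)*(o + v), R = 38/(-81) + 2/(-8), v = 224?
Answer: 1456763/108 ≈ 13489.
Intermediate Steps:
R = -233/324 (R = 38*(-1/81) + 2*(-⅛) = -38/81 - ¼ = -233/324 ≈ -0.71914)
r(A, o) = A + o + 2*A*(224 + o) (r(A, o) = (A + o) + (A + A)*(o + 224) = (A + o) + (2*A)*(224 + o) = (A + o) + 2*A*(224 + o) = A + o + 2*A*(224 + o))
13078 - r(R, 200) = 13078 - (200 + 449*(-233/324) + 2*(-233/324)*200) = 13078 - (200 - 104617/324 - 23300/81) = 13078 - 1*(-44339/108) = 13078 + 44339/108 = 1456763/108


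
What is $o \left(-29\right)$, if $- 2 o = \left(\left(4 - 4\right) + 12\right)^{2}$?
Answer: $2088$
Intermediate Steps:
$o = -72$ ($o = - \frac{\left(\left(4 - 4\right) + 12\right)^{2}}{2} = - \frac{\left(0 + 12\right)^{2}}{2} = - \frac{12^{2}}{2} = \left(- \frac{1}{2}\right) 144 = -72$)
$o \left(-29\right) = \left(-72\right) \left(-29\right) = 2088$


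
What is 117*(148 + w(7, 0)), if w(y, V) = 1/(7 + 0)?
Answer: 121329/7 ≈ 17333.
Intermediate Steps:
w(y, V) = ⅐ (w(y, V) = 1/7 = ⅐)
117*(148 + w(7, 0)) = 117*(148 + ⅐) = 117*(1037/7) = 121329/7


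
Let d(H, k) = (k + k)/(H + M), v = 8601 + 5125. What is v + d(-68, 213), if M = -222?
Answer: 1990057/145 ≈ 13725.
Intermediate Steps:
v = 13726
d(H, k) = 2*k/(-222 + H) (d(H, k) = (k + k)/(H - 222) = (2*k)/(-222 + H) = 2*k/(-222 + H))
v + d(-68, 213) = 13726 + 2*213/(-222 - 68) = 13726 + 2*213/(-290) = 13726 + 2*213*(-1/290) = 13726 - 213/145 = 1990057/145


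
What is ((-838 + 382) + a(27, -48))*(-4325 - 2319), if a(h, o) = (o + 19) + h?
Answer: 3042952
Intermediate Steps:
a(h, o) = 19 + h + o (a(h, o) = (19 + o) + h = 19 + h + o)
((-838 + 382) + a(27, -48))*(-4325 - 2319) = ((-838 + 382) + (19 + 27 - 48))*(-4325 - 2319) = (-456 - 2)*(-6644) = -458*(-6644) = 3042952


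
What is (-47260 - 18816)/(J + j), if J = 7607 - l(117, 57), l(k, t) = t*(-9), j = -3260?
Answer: -16519/1215 ≈ -13.596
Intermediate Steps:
l(k, t) = -9*t
J = 8120 (J = 7607 - (-9)*57 = 7607 - 1*(-513) = 7607 + 513 = 8120)
(-47260 - 18816)/(J + j) = (-47260 - 18816)/(8120 - 3260) = -66076/4860 = -66076*1/4860 = -16519/1215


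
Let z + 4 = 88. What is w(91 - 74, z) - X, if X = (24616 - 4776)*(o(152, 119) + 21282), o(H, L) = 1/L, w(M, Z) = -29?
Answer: -50245974011/119 ≈ -4.2224e+8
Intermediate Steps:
z = 84 (z = -4 + 88 = 84)
X = 50245970560/119 (X = (24616 - 4776)*(1/119 + 21282) = 19840*(1/119 + 21282) = 19840*(2532559/119) = 50245970560/119 ≈ 4.2224e+8)
w(91 - 74, z) - X = -29 - 1*50245970560/119 = -29 - 50245970560/119 = -50245974011/119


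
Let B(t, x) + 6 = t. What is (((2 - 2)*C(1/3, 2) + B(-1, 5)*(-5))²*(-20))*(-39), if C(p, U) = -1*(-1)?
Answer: 955500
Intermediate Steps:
C(p, U) = 1
B(t, x) = -6 + t
(((2 - 2)*C(1/3, 2) + B(-1, 5)*(-5))²*(-20))*(-39) = (((2 - 2)*1 + (-6 - 1)*(-5))²*(-20))*(-39) = ((0*1 - 7*(-5))²*(-20))*(-39) = ((0 + 35)²*(-20))*(-39) = (35²*(-20))*(-39) = (1225*(-20))*(-39) = -24500*(-39) = 955500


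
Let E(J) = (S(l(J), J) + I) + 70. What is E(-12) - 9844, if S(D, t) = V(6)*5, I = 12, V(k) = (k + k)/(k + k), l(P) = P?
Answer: -9757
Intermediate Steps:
V(k) = 1 (V(k) = (2*k)/((2*k)) = (2*k)*(1/(2*k)) = 1)
S(D, t) = 5 (S(D, t) = 1*5 = 5)
E(J) = 87 (E(J) = (5 + 12) + 70 = 17 + 70 = 87)
E(-12) - 9844 = 87 - 9844 = -9757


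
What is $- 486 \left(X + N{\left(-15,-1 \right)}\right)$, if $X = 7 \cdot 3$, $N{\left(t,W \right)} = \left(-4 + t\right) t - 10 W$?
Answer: $-153576$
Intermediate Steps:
$N{\left(t,W \right)} = - 10 W + t \left(-4 + t\right)$ ($N{\left(t,W \right)} = t \left(-4 + t\right) - 10 W = - 10 W + t \left(-4 + t\right)$)
$X = 21$
$- 486 \left(X + N{\left(-15,-1 \right)}\right) = - 486 \left(21 - \left(-70 - 225\right)\right) = - 486 \left(21 + \left(225 + 10 + 60\right)\right) = - 486 \left(21 + 295\right) = \left(-486\right) 316 = -153576$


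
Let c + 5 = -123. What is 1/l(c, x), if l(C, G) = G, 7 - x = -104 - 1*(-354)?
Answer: -1/243 ≈ -0.0041152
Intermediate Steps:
c = -128 (c = -5 - 123 = -128)
x = -243 (x = 7 - (-104 - 1*(-354)) = 7 - (-104 + 354) = 7 - 1*250 = 7 - 250 = -243)
1/l(c, x) = 1/(-243) = -1/243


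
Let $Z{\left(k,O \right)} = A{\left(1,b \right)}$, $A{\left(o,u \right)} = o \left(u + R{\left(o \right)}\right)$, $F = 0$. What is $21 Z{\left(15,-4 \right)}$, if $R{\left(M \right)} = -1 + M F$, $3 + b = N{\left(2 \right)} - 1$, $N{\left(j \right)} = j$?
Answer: $-63$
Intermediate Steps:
$b = -2$ ($b = -3 + \left(2 - 1\right) = -3 + 1 = -2$)
$R{\left(M \right)} = -1$ ($R{\left(M \right)} = -1 + M 0 = -1 + 0 = -1$)
$A{\left(o,u \right)} = o \left(-1 + u\right)$ ($A{\left(o,u \right)} = o \left(u - 1\right) = o \left(-1 + u\right)$)
$Z{\left(k,O \right)} = -3$ ($Z{\left(k,O \right)} = 1 \left(-1 - 2\right) = 1 \left(-3\right) = -3$)
$21 Z{\left(15,-4 \right)} = 21 \left(-3\right) = -63$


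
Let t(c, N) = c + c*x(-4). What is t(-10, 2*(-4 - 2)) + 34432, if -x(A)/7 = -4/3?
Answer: 102986/3 ≈ 34329.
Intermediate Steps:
x(A) = 28/3 (x(A) = -(-28)/3 = -7*(-4/3) = 28/3)
t(c, N) = 31*c/3 (t(c, N) = c + c*(28/3) = c + 28*c/3 = 31*c/3)
t(-10, 2*(-4 - 2)) + 34432 = (31/3)*(-10) + 34432 = -310/3 + 34432 = 102986/3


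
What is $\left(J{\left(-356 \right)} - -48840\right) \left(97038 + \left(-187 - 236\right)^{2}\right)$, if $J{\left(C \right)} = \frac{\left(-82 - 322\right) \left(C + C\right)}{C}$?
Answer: $13255246944$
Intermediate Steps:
$J{\left(C \right)} = -808$ ($J{\left(C \right)} = \frac{\left(-404\right) 2 C}{C} = \frac{\left(-808\right) C}{C} = -808$)
$\left(J{\left(-356 \right)} - -48840\right) \left(97038 + \left(-187 - 236\right)^{2}\right) = \left(-808 - -48840\right) \left(97038 + \left(-187 - 236\right)^{2}\right) = \left(-808 + 48840\right) \left(97038 + \left(-423\right)^{2}\right) = 48032 \left(97038 + 178929\right) = 48032 \cdot 275967 = 13255246944$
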